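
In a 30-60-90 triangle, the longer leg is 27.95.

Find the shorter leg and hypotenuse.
In a 30-60-90 triangle the sides are in ratio 1 : √3 : 2, so short leg = long leg/√3 and hypotenuse = 2·(short leg).
Short leg = 27.95/√3 ≈ 27.95/1.73205 ≈ 16.1369
Hypotenuse = 2·16.1369 ≈ 32.2739

Short leg = 16.14, Hypotenuse = 32.27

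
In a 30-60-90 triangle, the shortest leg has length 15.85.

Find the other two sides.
In a 30-60-90 triangle the sides are in ratio 1 : √3 : 2 (short leg : long leg : hypotenuse).
Long leg = 15.85·√3 ≈ 15.85·1.73205 ≈ 27.453
Hypotenuse = 2·15.85 = 31.7

Long leg = 15.85√3 = 27.45, Hypotenuse = 31.7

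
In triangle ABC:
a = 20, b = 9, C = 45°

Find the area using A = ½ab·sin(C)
A = ½·a·b·sin(C) = ½·20·9·sin(45°)
sin(45°) ≈ 0.707107
A ≈ ½·180·0.707107 = 90·0.707107 ≈ 63.6396

Area = 63.64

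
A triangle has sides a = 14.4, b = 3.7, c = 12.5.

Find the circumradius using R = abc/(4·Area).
First find the area with Heron's formula.
s = (14.4 + 3.7 + 12.5)/2 = 15.3
Area = √(s(s−a)(s−b)(s−c)) = √(15.3·0.9·11.6·2.8) ≈ √447.25 ≈ 21.1483
abc = 14.4·3.7·12.5 = 666
R = abc/(4·Area) ≈ 666/(4·21.1483) = 666/84.5931 ≈ 7.87298

R = 7.873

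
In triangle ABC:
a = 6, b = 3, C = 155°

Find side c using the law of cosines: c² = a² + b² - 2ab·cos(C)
c² = 6² + 3² − 2·6·3·cos(155°)
cos(155°) ≈ -0.906308
c² ≈ 36 + 9 − 36·(-0.906308) ≈ 45 + 32.6271 ≈ 77.6271
c ≈ √77.6271 ≈ 8.81062

c = 8.811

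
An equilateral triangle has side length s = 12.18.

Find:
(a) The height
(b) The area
(a) The height splits the triangle into two 30-60-90 halves: h = s·√3/2 = 12.18·1.73205/2 ≈ 21.0964/2 ≈ 10.5482
(b) Area = (√3/4)·s² = (√3/4)·12.18² = (√3/4)·148.3524 ≈ 0.433013·148.3524 ≈ 64.2385

Height = 10.55, Area = 64.24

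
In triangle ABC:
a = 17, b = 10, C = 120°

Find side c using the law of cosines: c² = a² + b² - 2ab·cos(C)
c² = 17² + 10² − 2·17·10·cos(120°)
cos(120°) ≈ -0.5
c² ≈ 289 + 100 − 340·(-0.5) ≈ 389 + 170 ≈ 559
c ≈ √559 ≈ 23.6432

c = 23.64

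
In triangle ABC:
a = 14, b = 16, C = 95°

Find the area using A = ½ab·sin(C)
A = ½·a·b·sin(C) = ½·14·16·sin(95°)
sin(95°) ≈ 0.996195
A ≈ ½·224·0.996195 = 112·0.996195 ≈ 111.574

Area = 111.6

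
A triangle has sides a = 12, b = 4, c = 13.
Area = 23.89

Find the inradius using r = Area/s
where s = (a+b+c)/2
s = (12 + 4 + 13)/2 = 29/2 = 14.5
r = Area/s = 23.89/14.5 ≈ 1.64759

r = 1.648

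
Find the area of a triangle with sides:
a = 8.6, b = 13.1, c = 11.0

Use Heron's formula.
s = (8.6 + 13.1 + 11.0)/2 = 32.7/2 = 16.35
s − a = 7.75, s − b = 3.25, s − c = 5.35
s(s−a)(s−b)(s−c) = 16.35·7.75·3.25·5.35 ≈ 2203.21
Area = √2203.21 ≈ 46.9384

Area = 46.94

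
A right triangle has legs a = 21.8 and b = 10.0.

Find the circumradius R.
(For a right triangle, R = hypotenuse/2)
Hypotenuse c = √(a² + b²) = √(475.24 + 100) = √575.24 ≈ 23.9842
R = c/2 ≈ 23.9842/2 ≈ 11.9921

R = 11.99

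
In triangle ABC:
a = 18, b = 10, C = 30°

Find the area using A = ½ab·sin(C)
A = ½·a·b·sin(C) = ½·18·10·sin(30°)
sin(30°) ≈ 0.5
A ≈ ½·180·0.5 = 90·0.5 ≈ 45

Area = 45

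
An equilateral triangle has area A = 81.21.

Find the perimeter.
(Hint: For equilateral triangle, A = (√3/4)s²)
A = (√3/4)s²  ⇒  s² = 4A/√3 = 4·81.21/√3 = 324.84/1.73205 ≈ 187.546
s ≈ √187.546 ≈ 13.6948
Perimeter = 3s ≈ 3·13.6948 ≈ 41.0843

Perimeter = 41.08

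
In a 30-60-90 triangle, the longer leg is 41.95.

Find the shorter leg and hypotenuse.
In a 30-60-90 triangle the sides are in ratio 1 : √3 : 2, so short leg = long leg/√3 and hypotenuse = 2·(short leg).
Short leg = 41.95/√3 ≈ 41.95/1.73205 ≈ 24.2198
Hypotenuse = 2·24.2198 ≈ 48.4397

Short leg = 24.22, Hypotenuse = 48.44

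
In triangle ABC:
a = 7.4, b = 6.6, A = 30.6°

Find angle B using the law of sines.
a/sin(A) = b/sin(B)  ⇒  sin(B) = b·sin(A)/a = 6.6·sin(30.6°)/7.4
sin(30.6°) ≈ 0.509041
sin(B) ≈ 6.6·0.509041/7.4 ≈ 3.35967/7.4 ≈ 0.45401
B = arcsin(0.45401) ≈ 27.0012°
(Since b ≤ a we need B ≤ A, so the obtuse alternative 180° − 27.0012° ≈ 152.999° is rejected.)

B = 27°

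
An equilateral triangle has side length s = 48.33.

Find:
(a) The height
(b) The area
(a) The height splits the triangle into two 30-60-90 halves: h = s·√3/2 = 48.33·1.73205/2 ≈ 83.71/2 ≈ 41.855
(b) Area = (√3/4)·s² = (√3/4)·48.33² = (√3/4)·2335.7889 ≈ 0.433013·2335.7889 ≈ 1011.43

Height = 41.86, Area = 1011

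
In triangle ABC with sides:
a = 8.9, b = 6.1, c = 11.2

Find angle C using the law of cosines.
c² = a² + b² − 2ab·cos(C)  ⇒  cos(C) = (a² + b² − c²)/(2ab)
cos(C) = (8.9² + 6.1² − 11.2²)/(2·8.9·6.1) = (79.21 + 37.21 − 125.44)/108.58 = -9.02/108.58 ≈ -0.0830724
C = arccos(-0.0830724) ≈ 94.7652°

C = 94.77°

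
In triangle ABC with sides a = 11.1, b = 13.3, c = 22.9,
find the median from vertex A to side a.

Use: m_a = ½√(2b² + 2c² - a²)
m_a = ½√(2·13.3² + 2·22.9² − 11.1²) = ½√(2·176.89 + 2·524.41 − 123.21) = ½√(353.78 + 1048.82 − 123.21) = ½√1279.39
√1279.39 ≈ 35.7686, so m_a ≈ 17.8843

m_a = 17.88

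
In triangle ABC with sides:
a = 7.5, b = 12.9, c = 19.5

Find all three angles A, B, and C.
Law of cosines for each angle (a² = 56.25, b² = 166.41, c² = 380.25):
cos(A) = (b² + c² − a²)/(2bc) = (166.41 + 380.25 − 56.25)/(2·12.9·19.5) = 490.41/503.1 ≈ 0.974776  ⇒  A ≈ 12.8961°
cos(B) = (a² + c² − b²)/(2ac) = (56.25 + 380.25 − 166.41)/(2·7.5·19.5) = 270.09/292.5 ≈ 0.923385  ⇒  B ≈ 22.574°
cos(C) = (a² + b² − c²)/(2ab) = (56.25 + 166.41 − 380.25)/(2·7.5·12.9) = -157.59/193.5 ≈ -0.814419  ⇒  C ≈ 144.53°
Check: A + B + C ≈ 180°

A = 12.9°, B = 22.57°, C = 144.5°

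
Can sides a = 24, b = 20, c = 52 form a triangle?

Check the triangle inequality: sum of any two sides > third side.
a + b vs c: 24 + 20 = 44 ≤ 52  ✗
a + c vs b: 24 + 52 = 76 > 20  ✓
b + c vs a: 20 + 52 = 72 > 24  ✓

No: 24 + 20 = 44 is not > 52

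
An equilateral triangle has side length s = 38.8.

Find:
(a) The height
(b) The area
(a) The height splits the triangle into two 30-60-90 halves: h = s·√3/2 = 38.8·1.73205/2 ≈ 67.2036/2 ≈ 33.6018
(b) Area = (√3/4)·s² = (√3/4)·38.8² = (√3/4)·1505.44 ≈ 0.433013·1505.44 ≈ 651.875

Height = 33.6, Area = 651.9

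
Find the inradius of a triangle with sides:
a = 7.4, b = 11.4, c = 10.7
r = Area/s where s is the semi-perimeter.
s = (7.4 + 11.4 + 10.7)/2 = 29.5/2 = 14.75
Area = √(s(s−a)(s−b)(s−c)) = √(14.75·7.35·3.35·4.05) ≈ √1470.89 ≈ 38.3521
r ≈ 38.3521/14.75 ≈ 2.60015

r = 2.6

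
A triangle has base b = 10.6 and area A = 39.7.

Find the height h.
A = ½·b·h  ⇒  h = 2A/b = 2·39.7/10.6 = 79.4/10.6 ≈ 7.49057

h = 7.491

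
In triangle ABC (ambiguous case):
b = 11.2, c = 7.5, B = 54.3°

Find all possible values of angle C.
b/sin(B) = c/sin(C)  ⇒  sin(C) = c·sin(B)/b = 7.5·sin(54.3°)/11.2
sin(54.3°) ≈ 0.812084
sin(C) ≈ 7.5·0.812084/11.2 ≈ 6.09063/11.2 ≈ 0.543806
Candidate 1: C₁ = arcsin(0.543806) ≈ 32.9431°  →  A = 180° − 54.3° − 32.9431° ≈ 92.7569° > 0, valid
Candidate 2: C₂ = 180° − C₁ ≈ 147.057°  →  A = 180° − 54.3° − 147.057° ≈ -21.3569° ≤ 0, not a valid triangle

C = 32.94° (one solution)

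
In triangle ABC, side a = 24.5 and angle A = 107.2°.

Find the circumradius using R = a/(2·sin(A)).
R = a/(2·sin(A)) = 24.5/(2·sin(107.2°))
sin(107.2°) ≈ 0.955278
R ≈ 24.5/(2·0.955278) = 24.5/1.91056 ≈ 12.8235

R = 12.82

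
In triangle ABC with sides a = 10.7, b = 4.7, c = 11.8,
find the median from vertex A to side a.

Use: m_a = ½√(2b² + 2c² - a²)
m_a = ½√(2·4.7² + 2·11.8² − 10.7²) = ½√(2·22.09 + 2·139.24 − 114.49) = ½√(44.18 + 278.48 − 114.49) = ½√208.17
√208.17 ≈ 14.4281, so m_a ≈ 7.21405

m_a = 7.214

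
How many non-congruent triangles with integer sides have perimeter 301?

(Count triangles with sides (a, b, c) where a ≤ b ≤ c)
Let a ≤ b ≤ c with a + b + c = 301. The only binding inequality is a + b > c, i.e. 301 − c > c, so c < 301/2; and c ≥ 301/3 since c is the largest side.
So 101 ≤ c ≤ 150. For each c, b runs from ⌈(301 − c)/2⌉ up to c (then a = 301 − b − c satisfies 1 ≤ a ≤ b automatically), giving c − ⌈(301 − c)/2⌉ + 1 choices.
Summing over c: 2 + 3 + 5 + 6 + … + 74 + 75  (50 terms, c = 101, …, 150) = 1925
Check (closed form: nearest integer to p²/48 for even p, (p+3)²/48 for odd p): (301+3)²/48 = 304²/48 = 92416/48 ≈ 1925.33 → 1925

1925 triangles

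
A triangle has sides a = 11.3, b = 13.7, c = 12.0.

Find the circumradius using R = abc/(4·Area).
First find the area with Heron's formula.
s = (11.3 + 13.7 + 12.0)/2 = 18.5
Area = √(s(s−a)(s−b)(s−c)) = √(18.5·7.2·4.8·6.5) ≈ √4155.84 ≈ 64.4658
abc = 11.3·13.7·12.0 = 1857.72
R = abc/(4·Area) ≈ 1857.72/(4·64.4658) = 1857.72/257.863 ≈ 7.20428

R = 7.204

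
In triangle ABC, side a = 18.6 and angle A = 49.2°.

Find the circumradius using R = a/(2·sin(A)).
R = a/(2·sin(A)) = 18.6/(2·sin(49.2°))
sin(49.2°) ≈ 0.756995
R ≈ 18.6/(2·0.756995) = 18.6/1.51399 ≈ 12.2854

R = 12.29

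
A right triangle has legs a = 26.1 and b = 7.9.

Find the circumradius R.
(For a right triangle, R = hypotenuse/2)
Hypotenuse c = √(a² + b²) = √(681.21 + 62.41) = √743.62 ≈ 27.2694
R = c/2 ≈ 27.2694/2 ≈ 13.6347

R = 13.63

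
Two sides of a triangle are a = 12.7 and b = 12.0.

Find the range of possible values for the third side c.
Triangle inequality: |a − b| < c < a + b
|a − b| = |12.7 − 12.0| = 0.7
a + b = 12.7 + 12.0 = 24.7

0.7 < c < 24.7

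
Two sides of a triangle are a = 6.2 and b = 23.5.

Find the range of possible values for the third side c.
Triangle inequality: |a − b| < c < a + b
|a − b| = |6.2 − 23.5| = 17.3
a + b = 6.2 + 23.5 = 29.7

17.3 < c < 29.7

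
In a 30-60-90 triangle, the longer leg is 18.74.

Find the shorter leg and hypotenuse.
In a 30-60-90 triangle the sides are in ratio 1 : √3 : 2, so short leg = long leg/√3 and hypotenuse = 2·(short leg).
Short leg = 18.74/√3 ≈ 18.74/1.73205 ≈ 10.8195
Hypotenuse = 2·10.8195 ≈ 21.6391

Short leg = 10.82, Hypotenuse = 21.64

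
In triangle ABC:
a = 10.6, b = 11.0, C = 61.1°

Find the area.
Two sides and the included angle (SAS): A = ½·a·b·sin(C) = ½·10.6·11.0·sin(61.1°)
sin(61.1°) ≈ 0.875465
A ≈ ½·116.6·0.875465 = 58.3·0.875465 ≈ 51.0396

Area = 51.04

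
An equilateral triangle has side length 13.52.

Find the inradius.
r = Area/s with s the semi-perimeter.
Area = (√3/4)·13.52² = (√3/4)·182.7904 ≈ 0.433013·182.7904 ≈ 79.1506
s = 3·13.52/2 = 20.28
r ≈ 79.1506/20.28 ≈ 3.90289
(Equivalently r = side/(2√3) = 13.52/3.4641 ≈ 3.90289.)

r = 3.903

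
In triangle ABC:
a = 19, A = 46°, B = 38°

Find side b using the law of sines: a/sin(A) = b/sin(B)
a/sin(A) = b/sin(B)  ⇒  b = a·sin(B)/sin(A) = 19·sin(38°)/sin(46°)
sin(38°) ≈ 0.615661, sin(46°) ≈ 0.71934
b ≈ 19·0.615661/0.71934 ≈ 11.6976/0.71934 ≈ 16.2615

b = 16.26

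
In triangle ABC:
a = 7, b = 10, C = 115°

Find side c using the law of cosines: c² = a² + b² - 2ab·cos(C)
c² = 7² + 10² − 2·7·10·cos(115°)
cos(115°) ≈ -0.422618
c² ≈ 49 + 100 − 140·(-0.422618) ≈ 149 + 59.1666 ≈ 208.167
c ≈ √208.167 ≈ 14.428

c = 14.43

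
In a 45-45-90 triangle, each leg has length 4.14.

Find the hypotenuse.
In a 45-45-90 triangle the sides are in ratio 1 : 1 : √2, so hypotenuse = leg·√2.
Hypotenuse = 4.14·√2 ≈ 4.14·1.41421 ≈ 5.85484

Hypotenuse = 4.14√2 = 5.855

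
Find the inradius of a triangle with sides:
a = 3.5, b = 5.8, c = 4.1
r = Area/s where s is the semi-perimeter.
s = (3.5 + 5.8 + 4.1)/2 = 13.4/2 = 6.7
Area = √(s(s−a)(s−b)(s−c)) = √(6.7·3.2·0.9·2.6) ≈ √50.1696 ≈ 7.08305
r ≈ 7.08305/6.7 ≈ 1.05717

r = 1.057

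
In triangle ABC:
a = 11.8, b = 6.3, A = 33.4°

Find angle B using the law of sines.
a/sin(A) = b/sin(B)  ⇒  sin(B) = b·sin(A)/a = 6.3·sin(33.4°)/11.8
sin(33.4°) ≈ 0.550481
sin(B) ≈ 6.3·0.550481/11.8 ≈ 3.46803/11.8 ≈ 0.293901
B = arcsin(0.293901) ≈ 17.0916°
(Since b ≤ a we need B ≤ A, so the obtuse alternative 180° − 17.0916° ≈ 162.908° is rejected.)

B = 17.09°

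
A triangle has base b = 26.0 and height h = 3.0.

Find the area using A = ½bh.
A = ½·b·h = ½·26.0·3.0 = ½·78 = 39

Area = 39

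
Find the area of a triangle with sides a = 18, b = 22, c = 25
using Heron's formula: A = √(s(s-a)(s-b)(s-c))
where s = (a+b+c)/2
s = (18 + 22 + 25)/2 = 65/2 = 32.5
s − a = 14.5, s − b = 10.5, s − c = 7.5
s(s−a)(s−b)(s−c) = 32.5·14.5·10.5·7.5 = 37110.9375
Area = √37110.9375 ≈ 192.642

s = 32.5, Area = 192.6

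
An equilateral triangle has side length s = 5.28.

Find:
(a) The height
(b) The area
(a) The height splits the triangle into two 30-60-90 halves: h = s·√3/2 = 5.28·1.73205/2 ≈ 9.14523/2 ≈ 4.57261
(b) Area = (√3/4)·s² = (√3/4)·5.28² = (√3/4)·27.8784 ≈ 0.433013·27.8784 ≈ 12.0717

Height = 4.573, Area = 12.07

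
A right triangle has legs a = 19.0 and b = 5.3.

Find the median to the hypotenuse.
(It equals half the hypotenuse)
Hypotenuse c = √(a² + b²) = √(361 + 28.09) = √389.09 ≈ 19.7254
Median to hypotenuse = c/2 ≈ 19.7254/2 ≈ 9.86268

Median = 9.863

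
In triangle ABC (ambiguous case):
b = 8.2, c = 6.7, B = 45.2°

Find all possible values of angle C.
b/sin(B) = c/sin(C)  ⇒  sin(C) = c·sin(B)/b = 6.7·sin(45.2°)/8.2
sin(45.2°) ≈ 0.709571
sin(C) ≈ 6.7·0.709571/8.2 ≈ 4.75412/8.2 ≈ 0.579771
Candidate 1: C₁ = arcsin(0.579771) ≈ 35.4345°  →  A = 180° − 45.2° − 35.4345° ≈ 99.3655° > 0, valid
Candidate 2: C₂ = 180° − C₁ ≈ 144.566°  →  A = 180° − 45.2° − 144.566° ≈ -9.7655° ≤ 0, not a valid triangle

C = 35.43° (one solution)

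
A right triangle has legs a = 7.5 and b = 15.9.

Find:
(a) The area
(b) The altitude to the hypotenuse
(a) The legs are perpendicular, so Area = ½·a·b = ½·7.5·15.9 = ½·119.25 = 59.625
(b) Hypotenuse c = √(a² + b²) = √(56.25 + 252.81) = √309.06 ≈ 17.5801
    Area = ½·c·h_c  ⇒  h_c = 2·Area/c = 119.25/17.5801 ≈ 6.78324

Area = 59.625, h_c = 6.783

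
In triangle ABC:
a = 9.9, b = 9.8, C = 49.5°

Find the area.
Two sides and the included angle (SAS): A = ½·a·b·sin(C) = ½·9.9·9.8·sin(49.5°)
sin(49.5°) ≈ 0.760406
A ≈ ½·97.02·0.760406 = 48.51·0.760406 ≈ 36.8873

Area = 36.89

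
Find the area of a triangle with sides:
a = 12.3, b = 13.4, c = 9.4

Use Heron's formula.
s = (12.3 + 13.4 + 9.4)/2 = 35.1/2 = 17.55
s − a = 5.25, s − b = 4.15, s − c = 8.15
s(s−a)(s−b)(s−c) = 17.55·5.25·4.15·8.15 ≈ 3116.32
Area = √3116.32 ≈ 55.824

Area = 55.82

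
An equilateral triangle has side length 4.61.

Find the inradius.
r = Area/s with s the semi-perimeter.
Area = (√3/4)·4.61² = (√3/4)·21.2521 ≈ 0.433013·21.2521 ≈ 9.20243
s = 3·4.61/2 = 6.915
r ≈ 9.20243/6.915 ≈ 1.33079
(Equivalently r = side/(2√3) = 4.61/3.4641 ≈ 1.33079.)

r = 1.331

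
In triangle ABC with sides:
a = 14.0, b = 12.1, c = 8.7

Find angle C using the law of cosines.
c² = a² + b² − 2ab·cos(C)  ⇒  cos(C) = (a² + b² − c²)/(2ab)
cos(C) = (14.0² + 12.1² − 8.7²)/(2·14.0·12.1) = (196 + 146.41 − 75.69)/338.8 = 266.72/338.8 ≈ 0.787249
C = arccos(0.787249) ≈ 38.0708°

C = 38.07°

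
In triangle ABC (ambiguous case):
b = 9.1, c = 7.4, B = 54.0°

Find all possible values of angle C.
b/sin(B) = c/sin(C)  ⇒  sin(C) = c·sin(B)/b = 7.4·sin(54.0°)/9.1
sin(54.0°) ≈ 0.809017
sin(C) ≈ 7.4·0.809017/9.1 ≈ 5.98673/9.1 ≈ 0.657882
Candidate 1: C₁ = arcsin(0.657882) ≈ 41.1385°  →  A = 180° − 54.0° − 41.1385° ≈ 84.8615° > 0, valid
Candidate 2: C₂ = 180° − C₁ ≈ 138.861°  →  A = 180° − 54.0° − 138.861° ≈ -12.8615° ≤ 0, not a valid triangle

C = 41.14° (one solution)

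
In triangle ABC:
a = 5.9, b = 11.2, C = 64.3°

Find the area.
Two sides and the included angle (SAS): A = ½·a·b·sin(C) = ½·5.9·11.2·sin(64.3°)
sin(64.3°) ≈ 0.901077
A ≈ ½·66.08·0.901077 = 33.04·0.901077 ≈ 29.7716

Area = 29.77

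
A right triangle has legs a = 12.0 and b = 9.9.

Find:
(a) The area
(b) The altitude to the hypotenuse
(a) The legs are perpendicular, so Area = ½·a·b = ½·12.0·9.9 = ½·118.8 = 59.4
(b) Hypotenuse c = √(a² + b²) = √(144 + 98.01) = √242.01 ≈ 15.5567
    Area = ½·c·h_c  ⇒  h_c = 2·Area/c = 118.8/15.5567 ≈ 7.6366

Area = 59.4, h_c = 7.637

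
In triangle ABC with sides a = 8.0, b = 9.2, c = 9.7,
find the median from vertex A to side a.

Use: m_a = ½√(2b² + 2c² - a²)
m_a = ½√(2·9.2² + 2·9.7² − 8.0²) = ½√(2·84.64 + 2·94.09 − 64) = ½√(169.28 + 188.18 − 64) = ½√293.46
√293.46 ≈ 17.1307, so m_a ≈ 8.56534

m_a = 8.565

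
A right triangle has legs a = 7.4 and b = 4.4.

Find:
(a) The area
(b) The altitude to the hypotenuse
(a) The legs are perpendicular, so Area = ½·a·b = ½·7.4·4.4 = ½·32.56 = 16.28
(b) Hypotenuse c = √(a² + b²) = √(54.76 + 19.36) = √74.12 ≈ 8.6093
    Area = ½·c·h_c  ⇒  h_c = 2·Area/c = 32.56/8.6093 ≈ 3.78196

Area = 16.28, h_c = 3.782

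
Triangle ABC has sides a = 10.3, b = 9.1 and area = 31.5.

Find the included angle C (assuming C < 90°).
Area = ½·a·b·sin(C)  ⇒  sin(C) = 2·Area/(a·b) = 2·31.5/(10.3·9.1) = 63/93.73 ≈ 0.672143
C = arcsin(0.672143) ≈ 42.2327° (taking the acute solution since C < 90°)

C = 42.23°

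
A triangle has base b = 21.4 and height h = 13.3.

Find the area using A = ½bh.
A = ½·b·h = ½·21.4·13.3 = ½·284.62 = 142.31

Area = 142.31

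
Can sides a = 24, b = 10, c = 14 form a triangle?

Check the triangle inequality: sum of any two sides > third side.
a + b vs c: 24 + 10 = 34 > 14  ✓
a + c vs b: 24 + 14 = 38 > 10  ✓
b + c vs a: 10 + 14 = 24 ≤ 24  ✗

No: 10 + 14 = 24 is not > 24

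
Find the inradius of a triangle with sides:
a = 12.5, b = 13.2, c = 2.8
r = Area/s where s is the semi-perimeter.
s = (12.5 + 13.2 + 2.8)/2 = 28.5/2 = 14.25
Area = √(s(s−a)(s−b)(s−c)) = √(14.25·1.75·1.05·11.45) ≈ √299.811 ≈ 17.3151
r ≈ 17.3151/14.25 ≈ 1.21509

r = 1.215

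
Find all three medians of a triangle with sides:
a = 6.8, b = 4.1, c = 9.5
Median formula: m_a = ½√(2b² + 2c² − a²) (and cyclically). a² = 46.24, b² = 16.81, c² = 90.25.
m_a = ½√(2·16.81 + 2·90.25 − 46.24) = ½√167.88 ≈ ½·12.9569 ≈ 6.47843
m_b = ½√(2·46.24 + 2·90.25 − 16.81) = ½√256.17 ≈ ½·16.0053 ≈ 8.00266
m_c = ½√(2·46.24 + 2·16.81 − 90.25) = ½√35.85 ≈ ½·5.98749 ≈ 2.99374

m_a = 6.478, m_b = 8.003, m_c = 2.994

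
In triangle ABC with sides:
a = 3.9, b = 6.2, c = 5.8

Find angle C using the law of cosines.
c² = a² + b² − 2ab·cos(C)  ⇒  cos(C) = (a² + b² − c²)/(2ab)
cos(C) = (3.9² + 6.2² − 5.8²)/(2·3.9·6.2) = (15.21 + 38.44 − 33.64)/48.36 = 20.01/48.36 ≈ 0.413772
C = arccos(0.413772) ≈ 65.558°

C = 65.56°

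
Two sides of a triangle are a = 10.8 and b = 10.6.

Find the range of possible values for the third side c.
Triangle inequality: |a − b| < c < a + b
|a − b| = |10.8 − 10.6| = 0.2
a + b = 10.8 + 10.6 = 21.4

0.2 < c < 21.4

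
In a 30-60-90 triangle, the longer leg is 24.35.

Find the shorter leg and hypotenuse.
In a 30-60-90 triangle the sides are in ratio 1 : √3 : 2, so short leg = long leg/√3 and hypotenuse = 2·(short leg).
Short leg = 24.35/√3 ≈ 24.35/1.73205 ≈ 14.0585
Hypotenuse = 2·14.0585 ≈ 28.117

Short leg = 14.06, Hypotenuse = 28.12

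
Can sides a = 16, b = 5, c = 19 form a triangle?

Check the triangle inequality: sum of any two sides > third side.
a + b vs c: 16 + 5 = 21 > 19  ✓
a + c vs b: 16 + 19 = 35 > 5  ✓
b + c vs a: 5 + 19 = 24 > 16  ✓

Yes, triangle inequality satisfied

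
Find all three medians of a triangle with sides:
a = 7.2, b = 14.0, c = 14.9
Median formula: m_a = ½√(2b² + 2c² − a²) (and cyclically). a² = 51.84, b² = 196, c² = 222.01.
m_a = ½√(2·196 + 2·222.01 − 51.84) = ½√784.18 ≈ ½·28.0032 ≈ 14.0016
m_b = ½√(2·51.84 + 2·222.01 − 196) = ½√351.7 ≈ ½·18.7537 ≈ 9.37683
m_c = ½√(2·51.84 + 2·196 − 222.01) = ½√273.67 ≈ ½·16.543 ≈ 8.27149

m_a = 14, m_b = 9.377, m_c = 8.271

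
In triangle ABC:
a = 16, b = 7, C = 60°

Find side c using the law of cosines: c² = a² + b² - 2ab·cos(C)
c² = 16² + 7² − 2·16·7·cos(60°)
cos(60°) ≈ 0.5
c² ≈ 256 + 49 − 224·(0.5) ≈ 305 − 112 ≈ 193
c ≈ √193 ≈ 13.8924

c = 13.89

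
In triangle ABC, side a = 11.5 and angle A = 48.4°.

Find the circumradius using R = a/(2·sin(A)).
R = a/(2·sin(A)) = 11.5/(2·sin(48.4°))
sin(48.4°) ≈ 0.747798
R ≈ 11.5/(2·0.747798) = 11.5/1.4956 ≈ 7.68924

R = 7.689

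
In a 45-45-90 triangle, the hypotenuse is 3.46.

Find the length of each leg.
In a 45-45-90 triangle hypotenuse = leg·√2, so leg = hypotenuse/√2.
Leg = 3.46/√2 ≈ 3.46/1.41421 ≈ 2.44659

Each leg = 2.447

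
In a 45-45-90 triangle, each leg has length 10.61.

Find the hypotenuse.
In a 45-45-90 triangle the sides are in ratio 1 : 1 : √2, so hypotenuse = leg·√2.
Hypotenuse = 10.61·√2 ≈ 10.61·1.41421 ≈ 15.0048

Hypotenuse = 10.61√2 = 15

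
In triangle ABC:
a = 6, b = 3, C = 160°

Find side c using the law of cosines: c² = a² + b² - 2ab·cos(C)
c² = 6² + 3² − 2·6·3·cos(160°)
cos(160°) ≈ -0.939693
c² ≈ 36 + 9 − 36·(-0.939693) ≈ 45 + 33.8289 ≈ 78.8289
c ≈ √78.8289 ≈ 8.87857

c = 8.879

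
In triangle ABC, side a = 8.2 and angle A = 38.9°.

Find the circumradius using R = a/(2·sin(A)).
R = a/(2·sin(A)) = 8.2/(2·sin(38.9°))
sin(38.9°) ≈ 0.627963
R ≈ 8.2/(2·0.627963) = 8.2/1.25593 ≈ 6.52905

R = 6.529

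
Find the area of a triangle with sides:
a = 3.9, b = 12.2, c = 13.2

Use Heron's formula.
s = (3.9 + 12.2 + 13.2)/2 = 29.3/2 = 14.65
s − a = 10.75, s − b = 2.45, s − c = 1.45
s(s−a)(s−b)(s−c) = 14.65·10.75·2.45·1.45 ≈ 559.474
Area = √559.474 ≈ 23.6532

Area = 23.65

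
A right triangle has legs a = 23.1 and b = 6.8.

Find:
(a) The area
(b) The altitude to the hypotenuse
(a) The legs are perpendicular, so Area = ½·a·b = ½·23.1·6.8 = ½·157.08 = 78.54
(b) Hypotenuse c = √(a² + b²) = √(533.61 + 46.24) = √579.85 ≈ 24.0801
    Area = ½·c·h_c  ⇒  h_c = 2·Area/c = 157.08/24.0801 ≈ 6.52324

Area = 78.54, h_c = 6.523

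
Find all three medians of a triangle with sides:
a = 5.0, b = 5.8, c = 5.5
Median formula: m_a = ½√(2b² + 2c² − a²) (and cyclically). a² = 25, b² = 33.64, c² = 30.25.
m_a = ½√(2·33.64 + 2·30.25 − 25) = ½√102.78 ≈ ½·10.138 ≈ 5.06902
m_b = ½√(2·25 + 2·30.25 − 33.64) = ½√76.86 ≈ ½·8.76698 ≈ 4.38349
m_c = ½√(2·25 + 2·33.64 − 30.25) = ½√87.03 ≈ ½·9.32899 ≈ 4.66449

m_a = 5.069, m_b = 4.383, m_c = 4.664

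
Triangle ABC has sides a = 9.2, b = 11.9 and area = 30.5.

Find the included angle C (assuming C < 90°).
Area = ½·a·b·sin(C)  ⇒  sin(C) = 2·Area/(a·b) = 2·30.5/(9.2·11.9) = 61/109.48 ≈ 0.557179
C = arcsin(0.557179) ≈ 33.861° (taking the acute solution since C < 90°)

C = 33.86°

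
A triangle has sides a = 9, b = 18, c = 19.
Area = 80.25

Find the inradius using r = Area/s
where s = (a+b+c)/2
s = (9 + 18 + 19)/2 = 46/2 = 23
r = Area/s = 80.25/23 ≈ 3.48913

r = 3.489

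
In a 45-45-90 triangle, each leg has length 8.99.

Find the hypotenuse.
In a 45-45-90 triangle the sides are in ratio 1 : 1 : √2, so hypotenuse = leg·√2.
Hypotenuse = 8.99·√2 ≈ 8.99·1.41421 ≈ 12.7138

Hypotenuse = 8.99√2 = 12.71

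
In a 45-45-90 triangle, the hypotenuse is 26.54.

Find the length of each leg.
In a 45-45-90 triangle hypotenuse = leg·√2, so leg = hypotenuse/√2.
Leg = 26.54/√2 ≈ 26.54/1.41421 ≈ 18.7666

Each leg = 18.77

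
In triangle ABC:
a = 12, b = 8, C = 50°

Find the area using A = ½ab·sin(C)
A = ½·a·b·sin(C) = ½·12·8·sin(50°)
sin(50°) ≈ 0.766044
A ≈ ½·96·0.766044 = 48·0.766044 ≈ 36.7701

Area = 36.77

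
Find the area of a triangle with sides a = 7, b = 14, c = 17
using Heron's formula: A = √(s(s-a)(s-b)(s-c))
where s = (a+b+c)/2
s = (7 + 14 + 17)/2 = 38/2 = 19
s − a = 12, s − b = 5, s − c = 2
s(s−a)(s−b)(s−c) = 19·12·5·2 = 2280
Area = √2280 ≈ 47.7493

s = 19.0, Area = 47.75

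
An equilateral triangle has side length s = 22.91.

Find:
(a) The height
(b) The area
(a) The height splits the triangle into two 30-60-90 halves: h = s·√3/2 = 22.91·1.73205/2 ≈ 39.6813/2 ≈ 19.8406
(b) Area = (√3/4)·s² = (√3/4)·22.91² = (√3/4)·524.8681 ≈ 0.433013·524.8681 ≈ 227.275

Height = 19.84, Area = 227.3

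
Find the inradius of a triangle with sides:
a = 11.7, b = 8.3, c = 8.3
r = Area/s where s is the semi-perimeter.
s = (11.7 + 8.3 + 8.3)/2 = 28.3/2 = 14.15
Area = √(s(s−a)(s−b)(s−c)) = √(14.15·2.45·5.85·5.85) ≈ √1186.41 ≈ 34.4443
r ≈ 34.4443/14.15 ≈ 2.43422

r = 2.434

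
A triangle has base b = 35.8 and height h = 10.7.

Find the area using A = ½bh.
A = ½·b·h = ½·35.8·10.7 = ½·383.06 = 191.53

Area = 191.53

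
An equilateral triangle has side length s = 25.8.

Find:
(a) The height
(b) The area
(a) The height splits the triangle into two 30-60-90 halves: h = s·√3/2 = 25.8·1.73205/2 ≈ 44.6869/2 ≈ 22.3435
(b) Area = (√3/4)·s² = (√3/4)·25.8² = (√3/4)·665.64 ≈ 0.433013·665.64 ≈ 288.231

Height = 22.34, Area = 288.2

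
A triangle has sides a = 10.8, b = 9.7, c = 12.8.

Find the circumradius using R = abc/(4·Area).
First find the area with Heron's formula.
s = (10.8 + 9.7 + 12.8)/2 = 16.65
Area = √(s(s−a)(s−b)(s−c)) = √(16.65·5.85·6.95·3.85) ≈ √2606.25 ≈ 51.0514
abc = 10.8·9.7·12.8 = 1340.928
R = abc/(4·Area) ≈ 1340.928/(4·51.0514) = 1340.928/204.206 ≈ 6.56656

R = 6.567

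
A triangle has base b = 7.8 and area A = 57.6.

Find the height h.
A = ½·b·h  ⇒  h = 2A/b = 2·57.6/7.8 = 115.2/7.8 ≈ 14.7692

h = 14.77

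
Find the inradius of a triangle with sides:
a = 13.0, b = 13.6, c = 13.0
r = Area/s where s is the semi-perimeter.
s = (13.0 + 13.6 + 13.0)/2 = 39.6/2 = 19.8
Area = √(s(s−a)(s−b)(s−c)) = √(19.8·6.8·6.2·6.8) ≈ √5676.42 ≈ 75.342
r ≈ 75.342/19.8 ≈ 3.80515

r = 3.805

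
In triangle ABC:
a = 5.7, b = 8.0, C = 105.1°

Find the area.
Two sides and the included angle (SAS): A = ½·a·b·sin(C) = ½·5.7·8.0·sin(105.1°)
sin(105.1°) ≈ 0.965473
A ≈ ½·45.6·0.965473 = 22.8·0.965473 ≈ 22.0128

Area = 22.01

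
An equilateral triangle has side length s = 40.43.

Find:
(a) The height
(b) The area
(a) The height splits the triangle into two 30-60-90 halves: h = s·√3/2 = 40.43·1.73205/2 ≈ 70.0268/2 ≈ 35.0134
(b) Area = (√3/4)·s² = (√3/4)·40.43² = (√3/4)·1634.5849 ≈ 0.433013·1634.5849 ≈ 707.796

Height = 35.01, Area = 707.8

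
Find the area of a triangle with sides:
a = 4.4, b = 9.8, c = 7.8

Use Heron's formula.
s = (4.4 + 9.8 + 7.8)/2 = 22/2 = 11
s − a = 6.6, s − b = 1.2, s − c = 3.2
s(s−a)(s−b)(s−c) = 11·6.6·1.2·3.2 ≈ 278.784
Area = √278.784 ≈ 16.6968

Area = 16.7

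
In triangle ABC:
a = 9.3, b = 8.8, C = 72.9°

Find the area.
Two sides and the included angle (SAS): A = ½·a·b·sin(C) = ½·9.3·8.8·sin(72.9°)
sin(72.9°) ≈ 0.955793
A ≈ ½·81.84·0.955793 = 40.92·0.955793 ≈ 39.1111

Area = 39.11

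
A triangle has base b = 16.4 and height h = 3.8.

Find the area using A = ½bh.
A = ½·b·h = ½·16.4·3.8 = ½·62.32 = 31.16

Area = 31.16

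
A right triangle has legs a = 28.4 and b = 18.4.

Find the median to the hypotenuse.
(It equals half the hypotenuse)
Hypotenuse c = √(a² + b²) = √(806.56 + 338.56) = √1145.12 ≈ 33.8396
Median to hypotenuse = c/2 ≈ 33.8396/2 ≈ 16.9198

Median = 16.92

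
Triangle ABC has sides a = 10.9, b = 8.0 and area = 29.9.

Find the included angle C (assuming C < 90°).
Area = ½·a·b·sin(C)  ⇒  sin(C) = 2·Area/(a·b) = 2·29.9/(10.9·8.0) = 59.8/87.2 ≈ 0.68578
C = arcsin(0.68578) ≈ 43.297° (taking the acute solution since C < 90°)

C = 43.3°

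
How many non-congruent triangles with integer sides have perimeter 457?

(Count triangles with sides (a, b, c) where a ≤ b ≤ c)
Let a ≤ b ≤ c with a + b + c = 457. The only binding inequality is a + b > c, i.e. 457 − c > c, so c < 457/2; and c ≥ 457/3 since c is the largest side.
So 153 ≤ c ≤ 228. For each c, b runs from ⌈(457 − c)/2⌉ up to c (then a = 457 − b − c satisfies 1 ≤ a ≤ b automatically), giving c − ⌈(457 − c)/2⌉ + 1 choices.
Summing over c: 2 + 3 + 5 + 6 + … + 113 + 114  (76 terms, c = 153, …, 228) = 4408
Check (closed form: nearest integer to p²/48 for even p, (p+3)²/48 for odd p): (457+3)²/48 = 460²/48 = 211600/48 ≈ 4408.33 → 4408

4408 triangles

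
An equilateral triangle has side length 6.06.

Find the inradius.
r = Area/s with s the semi-perimeter.
Area = (√3/4)·6.06² = (√3/4)·36.7236 ≈ 0.433013·36.7236 ≈ 15.9018
s = 3·6.06/2 = 9.09
r ≈ 15.9018/9.09 ≈ 1.74937
(Equivalently r = side/(2√3) = 6.06/3.4641 ≈ 1.74937.)

r = 1.749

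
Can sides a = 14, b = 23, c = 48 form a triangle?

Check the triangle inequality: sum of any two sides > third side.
a + b vs c: 14 + 23 = 37 ≤ 48  ✗
a + c vs b: 14 + 48 = 62 > 23  ✓
b + c vs a: 23 + 48 = 71 > 14  ✓

No: 14 + 23 = 37 is not > 48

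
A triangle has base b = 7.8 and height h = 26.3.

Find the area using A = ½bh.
A = ½·b·h = ½·7.8·26.3 = ½·205.14 = 102.57

Area = 102.57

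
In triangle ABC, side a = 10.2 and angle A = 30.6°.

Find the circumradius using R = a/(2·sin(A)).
R = a/(2·sin(A)) = 10.2/(2·sin(30.6°))
sin(30.6°) ≈ 0.509041
R ≈ 10.2/(2·0.509041) = 10.2/1.01808 ≈ 10.0188

R = 10.02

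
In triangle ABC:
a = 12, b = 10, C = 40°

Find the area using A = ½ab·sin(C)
A = ½·a·b·sin(C) = ½·12·10·sin(40°)
sin(40°) ≈ 0.642788
A ≈ ½·120·0.642788 = 60·0.642788 ≈ 38.5673

Area = 38.57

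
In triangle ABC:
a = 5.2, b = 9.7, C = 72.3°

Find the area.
Two sides and the included angle (SAS): A = ½·a·b·sin(C) = ½·5.2·9.7·sin(72.3°)
sin(72.3°) ≈ 0.952661
A ≈ ½·50.44·0.952661 = 25.22·0.952661 ≈ 24.0261

Area = 24.03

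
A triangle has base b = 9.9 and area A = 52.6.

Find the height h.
A = ½·b·h  ⇒  h = 2A/b = 2·52.6/9.9 = 105.2/9.9 ≈ 10.6263

h = 10.63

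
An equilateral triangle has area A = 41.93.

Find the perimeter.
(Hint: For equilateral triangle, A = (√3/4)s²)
A = (√3/4)s²  ⇒  s² = 4A/√3 = 4·41.93/√3 = 167.72/1.73205 ≈ 96.8332
s ≈ √96.8332 ≈ 9.84039
Perimeter = 3s ≈ 3·9.84039 ≈ 29.5212

Perimeter = 29.52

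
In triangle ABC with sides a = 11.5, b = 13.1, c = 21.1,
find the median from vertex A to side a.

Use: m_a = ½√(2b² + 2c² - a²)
m_a = ½√(2·13.1² + 2·21.1² − 11.5²) = ½√(2·171.61 + 2·445.21 − 132.25) = ½√(343.22 + 890.42 − 132.25) = ½√1101.39
√1101.39 ≈ 33.1872, so m_a ≈ 16.5936

m_a = 16.59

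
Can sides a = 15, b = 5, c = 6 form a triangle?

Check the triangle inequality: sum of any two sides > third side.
a + b vs c: 15 + 5 = 20 > 6  ✓
a + c vs b: 15 + 6 = 21 > 5  ✓
b + c vs a: 5 + 6 = 11 ≤ 15  ✗

No: 5 + 6 = 11 is not > 15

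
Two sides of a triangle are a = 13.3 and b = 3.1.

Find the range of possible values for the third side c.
Triangle inequality: |a − b| < c < a + b
|a − b| = |13.3 − 3.1| = 10.2
a + b = 13.3 + 3.1 = 16.4

10.2 < c < 16.4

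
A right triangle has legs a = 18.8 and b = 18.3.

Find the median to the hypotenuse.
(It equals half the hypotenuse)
Hypotenuse c = √(a² + b²) = √(353.44 + 334.89) = √688.33 ≈ 26.236
Median to hypotenuse = c/2 ≈ 26.236/2 ≈ 13.118

Median = 13.12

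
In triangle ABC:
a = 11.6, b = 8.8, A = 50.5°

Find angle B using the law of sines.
a/sin(A) = b/sin(B)  ⇒  sin(B) = b·sin(A)/a = 8.8·sin(50.5°)/11.6
sin(50.5°) ≈ 0.771625
sin(B) ≈ 8.8·0.771625/11.6 ≈ 6.7903/11.6 ≈ 0.58537
B = arcsin(0.58537) ≈ 35.8292°
(Since b ≤ a we need B ≤ A, so the obtuse alternative 180° − 35.8292° ≈ 144.171° is rejected.)

B = 35.83°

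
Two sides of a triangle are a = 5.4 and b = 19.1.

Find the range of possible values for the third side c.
Triangle inequality: |a − b| < c < a + b
|a − b| = |5.4 − 19.1| = 13.7
a + b = 5.4 + 19.1 = 24.5

13.7 < c < 24.5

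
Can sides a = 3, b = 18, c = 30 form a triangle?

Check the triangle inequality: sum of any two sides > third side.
a + b vs c: 3 + 18 = 21 ≤ 30  ✗
a + c vs b: 3 + 30 = 33 > 18  ✓
b + c vs a: 18 + 30 = 48 > 3  ✓

No: 3 + 18 = 21 is not > 30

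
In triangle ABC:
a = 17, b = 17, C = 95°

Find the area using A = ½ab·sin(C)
A = ½·a·b·sin(C) = ½·17·17·sin(95°)
sin(95°) ≈ 0.996195
A ≈ ½·289·0.996195 = 144.5·0.996195 ≈ 143.95

Area = 144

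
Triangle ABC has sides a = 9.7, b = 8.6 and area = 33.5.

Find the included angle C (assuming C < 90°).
Area = ½·a·b·sin(C)  ⇒  sin(C) = 2·Area/(a·b) = 2·33.5/(9.7·8.6) = 67/83.42 ≈ 0.803165
C = arcsin(0.803165) ≈ 53.4334° (taking the acute solution since C < 90°)

C = 53.43°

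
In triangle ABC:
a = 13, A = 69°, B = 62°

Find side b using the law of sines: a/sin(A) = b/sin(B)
a/sin(A) = b/sin(B)  ⇒  b = a·sin(B)/sin(A) = 13·sin(62°)/sin(69°)
sin(62°) ≈ 0.882948, sin(69°) ≈ 0.93358
b ≈ 13·0.882948/0.93358 ≈ 11.4783/0.93358 ≈ 12.2949

b = 12.29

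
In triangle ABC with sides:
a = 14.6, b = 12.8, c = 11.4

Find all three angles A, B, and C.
Law of cosines for each angle (a² = 213.16, b² = 163.84, c² = 129.96):
cos(A) = (b² + c² − a²)/(2bc) = (163.84 + 129.96 − 213.16)/(2·12.8·11.4) = 80.64/291.84 ≈ 0.276316  ⇒  A ≈ 73.9596°
cos(B) = (a² + c² − b²)/(2ac) = (213.16 + 129.96 − 163.84)/(2·14.6·11.4) = 179.28/332.88 ≈ 0.538572  ⇒  B ≈ 57.4135°
cos(C) = (a² + b² − c²)/(2ab) = (213.16 + 163.84 − 129.96)/(2·14.6·12.8) = 247.04/373.76 ≈ 0.660959  ⇒  C ≈ 48.627°
Check: A + B + C ≈ 180°

A = 73.96°, B = 57.41°, C = 48.63°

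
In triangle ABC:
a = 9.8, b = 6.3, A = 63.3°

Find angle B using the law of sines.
a/sin(A) = b/sin(B)  ⇒  sin(B) = b·sin(A)/a = 6.3·sin(63.3°)/9.8
sin(63.3°) ≈ 0.893371
sin(B) ≈ 6.3·0.893371/9.8 ≈ 5.62824/9.8 ≈ 0.57431
B = arcsin(0.57431) ≈ 35.0513°
(Since b ≤ a we need B ≤ A, so the obtuse alternative 180° − 35.0513° ≈ 144.949° is rejected.)

B = 35.05°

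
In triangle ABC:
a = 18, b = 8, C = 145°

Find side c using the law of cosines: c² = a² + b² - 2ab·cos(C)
c² = 18² + 8² − 2·18·8·cos(145°)
cos(145°) ≈ -0.819152
c² ≈ 324 + 64 − 288·(-0.819152) ≈ 388 + 235.916 ≈ 623.916
c ≈ √623.916 ≈ 24.9783

c = 24.98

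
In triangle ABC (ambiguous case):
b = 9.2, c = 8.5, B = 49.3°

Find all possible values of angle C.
b/sin(B) = c/sin(C)  ⇒  sin(C) = c·sin(B)/b = 8.5·sin(49.3°)/9.2
sin(49.3°) ≈ 0.758134
sin(C) ≈ 8.5·0.758134/9.2 ≈ 6.44414/9.2 ≈ 0.70045
Candidate 1: C₁ = arcsin(0.70045) ≈ 44.4631°  →  A = 180° − 49.3° − 44.4631° ≈ 86.2369° > 0, valid
Candidate 2: C₂ = 180° − C₁ ≈ 135.537°  →  A = 180° − 49.3° − 135.537° ≈ -4.8369° ≤ 0, not a valid triangle

C = 44.46° (one solution)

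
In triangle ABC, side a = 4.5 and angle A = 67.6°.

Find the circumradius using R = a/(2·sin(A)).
R = a/(2·sin(A)) = 4.5/(2·sin(67.6°))
sin(67.6°) ≈ 0.924546
R ≈ 4.5/(2·0.924546) = 4.5/1.84909 ≈ 2.43363

R = 2.434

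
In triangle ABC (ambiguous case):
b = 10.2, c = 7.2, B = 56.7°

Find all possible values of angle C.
b/sin(B) = c/sin(C)  ⇒  sin(C) = c·sin(B)/b = 7.2·sin(56.7°)/10.2
sin(56.7°) ≈ 0.835807
sin(C) ≈ 7.2·0.835807/10.2 ≈ 6.01781/10.2 ≈ 0.589982
Candidate 1: C₁ = arcsin(0.589982) ≈ 36.1557°  →  A = 180° − 56.7° − 36.1557° ≈ 87.1443° > 0, valid
Candidate 2: C₂ = 180° − C₁ ≈ 143.844°  →  A = 180° − 56.7° − 143.844° ≈ -20.5443° ≤ 0, not a valid triangle

C = 36.16° (one solution)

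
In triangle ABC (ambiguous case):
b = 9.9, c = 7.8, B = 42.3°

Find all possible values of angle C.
b/sin(B) = c/sin(C)  ⇒  sin(C) = c·sin(B)/b = 7.8·sin(42.3°)/9.9
sin(42.3°) ≈ 0.673013
sin(C) ≈ 7.8·0.673013/9.9 ≈ 5.2495/9.9 ≈ 0.530252
Candidate 1: C₁ = arcsin(0.530252) ≈ 32.0225°  →  A = 180° − 42.3° − 32.0225° ≈ 105.677° > 0, valid
Candidate 2: C₂ = 180° − C₁ ≈ 147.977°  →  A = 180° − 42.3° − 147.977° ≈ -10.2775° ≤ 0, not a valid triangle

C = 32.02° (one solution)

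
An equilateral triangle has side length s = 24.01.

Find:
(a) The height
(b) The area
(a) The height splits the triangle into two 30-60-90 halves: h = s·√3/2 = 24.01·1.73205/2 ≈ 41.5865/2 ≈ 20.7933
(b) Area = (√3/4)·s² = (√3/4)·24.01² = (√3/4)·576.4801 ≈ 0.433013·576.4801 ≈ 249.623

Height = 20.79, Area = 249.6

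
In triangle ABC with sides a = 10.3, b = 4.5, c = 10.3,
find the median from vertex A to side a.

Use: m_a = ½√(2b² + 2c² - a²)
m_a = ½√(2·4.5² + 2·10.3² − 10.3²) = ½√(2·20.25 + 2·106.09 − 106.09) = ½√(40.5 + 212.18 − 106.09) = ½√146.59
√146.59 ≈ 12.1074, so m_a ≈ 6.05372

m_a = 6.054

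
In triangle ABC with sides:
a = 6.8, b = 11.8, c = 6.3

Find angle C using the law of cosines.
c² = a² + b² − 2ab·cos(C)  ⇒  cos(C) = (a² + b² − c²)/(2ab)
cos(C) = (6.8² + 11.8² − 6.3²)/(2·6.8·11.8) = (46.24 + 139.24 − 39.69)/160.48 = 145.79/160.48 ≈ 0.908462
C = arccos(0.908462) ≈ 24.7063°

C = 24.71°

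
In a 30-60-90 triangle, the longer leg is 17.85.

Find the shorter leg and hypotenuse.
In a 30-60-90 triangle the sides are in ratio 1 : √3 : 2, so short leg = long leg/√3 and hypotenuse = 2·(short leg).
Short leg = 17.85/√3 ≈ 17.85/1.73205 ≈ 10.3057
Hypotenuse = 2·10.3057 ≈ 20.6114

Short leg = 10.31, Hypotenuse = 20.61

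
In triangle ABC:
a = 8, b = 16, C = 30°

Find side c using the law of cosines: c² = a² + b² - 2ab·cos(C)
c² = 8² + 16² − 2·8·16·cos(30°)
cos(30°) ≈ 0.866025
c² ≈ 64 + 256 − 256·(0.866025) ≈ 320 − 221.703 ≈ 98.2975
c ≈ √98.2975 ≈ 9.91451

c = 9.915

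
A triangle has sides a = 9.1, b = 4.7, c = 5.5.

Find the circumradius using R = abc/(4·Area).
First find the area with Heron's formula.
s = (9.1 + 4.7 + 5.5)/2 = 9.65
Area = √(s(s−a)(s−b)(s−c)) = √(9.65·0.55·4.95·4.15) ≈ √109.029 ≈ 10.4417
abc = 9.1·4.7·5.5 = 235.235
R = abc/(4·Area) ≈ 235.235/(4·10.4417) = 235.235/41.7668 ≈ 5.6321

R = 5.632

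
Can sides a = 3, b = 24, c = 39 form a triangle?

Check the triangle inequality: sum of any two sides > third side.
a + b vs c: 3 + 24 = 27 ≤ 39  ✗
a + c vs b: 3 + 39 = 42 > 24  ✓
b + c vs a: 24 + 39 = 63 > 3  ✓

No: 3 + 24 = 27 is not > 39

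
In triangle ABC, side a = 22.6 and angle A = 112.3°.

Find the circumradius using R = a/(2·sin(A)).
R = a/(2·sin(A)) = 22.6/(2·sin(112.3°))
sin(112.3°) ≈ 0.92521
R ≈ 22.6/(2·0.92521) = 22.6/1.85042 ≈ 12.2134

R = 12.21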